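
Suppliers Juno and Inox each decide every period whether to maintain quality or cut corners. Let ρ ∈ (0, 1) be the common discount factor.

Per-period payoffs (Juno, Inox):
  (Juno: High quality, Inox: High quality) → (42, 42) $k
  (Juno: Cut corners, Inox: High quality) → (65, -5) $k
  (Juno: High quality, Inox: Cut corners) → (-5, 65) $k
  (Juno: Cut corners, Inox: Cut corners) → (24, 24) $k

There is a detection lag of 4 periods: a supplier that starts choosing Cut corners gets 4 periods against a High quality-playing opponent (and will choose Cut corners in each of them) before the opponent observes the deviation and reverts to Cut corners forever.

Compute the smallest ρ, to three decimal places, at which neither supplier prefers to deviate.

The best deviation is to choose Cut corners for all 4 undetected periods, earning 65 each, then 24 forever once detected.
Deviation value: 65(1−ρ^4)/(1−ρ) + 24ρ^4/(1−ρ); cooperation value: 42/(1−ρ).
IC: 42 ≥ 65(1−ρ^4) + 24ρ^4 = 65 − 41ρ^4.
So ρ^4 ≥ 23/41, giving ρ ≥ (23/41)^(1/4) ≈ 0.865.

0.865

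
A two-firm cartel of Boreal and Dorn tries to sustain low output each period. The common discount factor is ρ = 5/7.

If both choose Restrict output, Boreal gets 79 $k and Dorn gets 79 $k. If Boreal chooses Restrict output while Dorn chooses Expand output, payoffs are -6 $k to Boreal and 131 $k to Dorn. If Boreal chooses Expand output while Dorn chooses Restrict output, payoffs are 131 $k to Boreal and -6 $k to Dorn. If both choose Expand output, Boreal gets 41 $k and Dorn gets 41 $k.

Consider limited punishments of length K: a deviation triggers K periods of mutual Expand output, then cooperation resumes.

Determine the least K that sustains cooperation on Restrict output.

3

No profitable deviation requires (79−41)(ρ+…+ρ^K) ≥ 131−79, i.e. ρ+…+ρ^K ≥ 26/19 ≈ 1.3684.
With ρ = 5/7, the partial sums are K=1: 0.7143, K=2: 1.2245, K=3: 1.5889.
K = 3 is the first length at which the sum reaches 1.3684.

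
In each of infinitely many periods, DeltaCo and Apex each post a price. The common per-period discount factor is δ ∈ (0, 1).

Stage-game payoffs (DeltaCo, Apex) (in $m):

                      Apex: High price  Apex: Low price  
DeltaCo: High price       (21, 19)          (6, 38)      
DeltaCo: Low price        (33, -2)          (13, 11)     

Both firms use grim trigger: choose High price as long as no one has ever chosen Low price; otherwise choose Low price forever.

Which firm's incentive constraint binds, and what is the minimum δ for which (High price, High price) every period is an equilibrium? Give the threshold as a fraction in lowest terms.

DeltaCo: cooperation gives 21 each period; deviation gives 33 once then 13 forever.
  21/(1−δ) ≥ 33 + 13δ/(1−δ) ⇒ δ ≥ 12/20 = 3/5.
Apex: cooperation gives 19 each period; deviation gives 38 once then 11 forever.
  δ ≥ 19/27.
Both must hold, so the binding constraint is Apex's: δ ≥ 19/27.

Apex; δ ≥ 19/27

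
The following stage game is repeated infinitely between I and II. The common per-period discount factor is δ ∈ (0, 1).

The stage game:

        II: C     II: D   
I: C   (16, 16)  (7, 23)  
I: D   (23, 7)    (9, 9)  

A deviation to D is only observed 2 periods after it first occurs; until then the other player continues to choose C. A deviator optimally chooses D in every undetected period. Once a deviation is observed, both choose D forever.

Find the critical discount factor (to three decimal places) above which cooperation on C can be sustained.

A deviator earns 23 for 2 periods, then 9 forever; cooperating earns 16 forever. Multiplying the IC by (1−δ):
16 ≥ 23(1−δ^2) + 9δ^2, so 14·δ^2 ≥ 7 and δ^2 ≥ 1/2.
δ ≥ (1/2)^(1/2) ≈ 0.707.

0.707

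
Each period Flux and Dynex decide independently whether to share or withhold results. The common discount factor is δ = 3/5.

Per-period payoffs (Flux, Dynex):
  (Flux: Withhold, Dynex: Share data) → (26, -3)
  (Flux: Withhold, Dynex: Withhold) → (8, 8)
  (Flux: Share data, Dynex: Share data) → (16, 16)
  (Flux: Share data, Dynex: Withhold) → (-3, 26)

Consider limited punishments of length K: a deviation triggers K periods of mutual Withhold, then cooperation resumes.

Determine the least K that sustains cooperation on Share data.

No profitable deviation requires (16−8)(δ+…+δ^K) ≥ 26−16, i.e. δ+…+δ^K ≥ 5/4 ≈ 1.2500.
With δ = 3/5, the partial sums are K=1: 0.6000, K=2: 0.9600, K=3: 1.1760, K=4: 1.3056.
K = 4 is the first length at which the sum reaches 1.2500.

4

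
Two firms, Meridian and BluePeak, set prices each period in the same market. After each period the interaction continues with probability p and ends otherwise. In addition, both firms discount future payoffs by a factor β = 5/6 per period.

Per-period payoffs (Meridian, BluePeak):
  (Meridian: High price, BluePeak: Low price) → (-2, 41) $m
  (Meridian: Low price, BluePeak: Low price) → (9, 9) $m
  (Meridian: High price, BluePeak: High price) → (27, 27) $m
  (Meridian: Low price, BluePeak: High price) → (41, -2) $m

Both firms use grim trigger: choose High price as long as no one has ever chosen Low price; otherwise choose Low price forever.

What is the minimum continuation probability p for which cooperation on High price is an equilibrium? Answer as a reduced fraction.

Expected continuation weight on next period's payoff is β·p = 5/6·p, which plays the role of the discount factor.
Cooperation requires 5/6·p ≥ (41−27)/(41−9) = 7/16, hence p ≥ 21/40.

21/40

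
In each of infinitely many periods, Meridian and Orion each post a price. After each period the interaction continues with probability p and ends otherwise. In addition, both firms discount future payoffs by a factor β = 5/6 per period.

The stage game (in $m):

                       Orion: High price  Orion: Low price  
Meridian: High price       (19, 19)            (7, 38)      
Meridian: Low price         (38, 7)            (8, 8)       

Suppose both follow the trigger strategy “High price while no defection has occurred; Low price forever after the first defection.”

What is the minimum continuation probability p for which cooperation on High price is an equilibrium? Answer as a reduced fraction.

19/25

With continuation probability p and discount β, the effective per-period discount factor is βp.
Grim-trigger IC: βp ≥ (38−19)/(38−8) = 19/30.
So p ≥ (19/30)/(5/6) = 19/25.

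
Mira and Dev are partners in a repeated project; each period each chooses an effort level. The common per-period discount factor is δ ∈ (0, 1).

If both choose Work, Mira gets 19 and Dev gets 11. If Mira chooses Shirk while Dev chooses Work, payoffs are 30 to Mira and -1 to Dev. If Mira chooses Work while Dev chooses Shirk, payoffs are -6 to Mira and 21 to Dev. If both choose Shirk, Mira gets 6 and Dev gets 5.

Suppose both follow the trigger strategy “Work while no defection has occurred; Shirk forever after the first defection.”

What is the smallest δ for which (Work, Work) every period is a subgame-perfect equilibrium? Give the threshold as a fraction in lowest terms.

5/8

Mira: cooperation gives 19 each period; deviation gives 30 once then 6 forever.
  19/(1−δ) ≥ 30 + 6δ/(1−δ) ⇒ δ ≥ 11/24.
Dev: cooperation gives 11 each period; deviation gives 21 once then 5 forever.
  δ ≥ 10/16 = 5/8.
Both must hold, so the binding constraint is Dev's: δ ≥ 5/8.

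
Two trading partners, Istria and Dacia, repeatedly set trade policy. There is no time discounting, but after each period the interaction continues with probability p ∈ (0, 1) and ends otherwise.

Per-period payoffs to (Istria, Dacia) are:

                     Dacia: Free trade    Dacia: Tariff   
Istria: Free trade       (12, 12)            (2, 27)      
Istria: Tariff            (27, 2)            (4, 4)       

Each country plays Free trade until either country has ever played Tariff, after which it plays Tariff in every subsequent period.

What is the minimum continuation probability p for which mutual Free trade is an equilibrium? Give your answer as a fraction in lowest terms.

15/23

Expected cooperation value is 12 + p·12 + p²·12 + … = 12/(1−p); deviation gives 27 + p·4/(1−p).
12 ≥ 27(1−p) + 4p ⇒ 23p ≥ 15 ⇒ p ≥ 15/23.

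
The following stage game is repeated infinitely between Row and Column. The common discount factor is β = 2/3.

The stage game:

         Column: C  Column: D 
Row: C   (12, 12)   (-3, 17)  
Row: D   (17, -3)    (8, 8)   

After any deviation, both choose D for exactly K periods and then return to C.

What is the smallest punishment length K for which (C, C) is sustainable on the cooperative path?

No profitable deviation requires (12−8)(β+…+β^K) ≥ 17−12, i.e. β+…+β^K ≥ 5/4 ≈ 1.2500.
With β = 2/3, the partial sums are K=1: 0.6667, K=2: 1.1111, K=3: 1.4074.
K = 3 is the first length at which the sum reaches 1.2500.

3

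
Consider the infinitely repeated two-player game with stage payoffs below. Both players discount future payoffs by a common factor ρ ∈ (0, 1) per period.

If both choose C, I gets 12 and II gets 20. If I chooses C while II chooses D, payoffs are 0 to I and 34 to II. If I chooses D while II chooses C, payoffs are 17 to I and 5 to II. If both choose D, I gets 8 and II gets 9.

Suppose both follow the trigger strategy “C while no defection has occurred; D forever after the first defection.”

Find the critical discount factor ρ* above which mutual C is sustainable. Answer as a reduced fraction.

For I: deviation gain 17−12 = 5, per-period punishment loss 12−8 = 4. IC gives ρ ≥ 5/9.
For II: gain 14, loss 11 per period, so ρ ≥ 14/25.
The tighter constraint is II's, so cooperation needs ρ ≥ 14/25.

14/25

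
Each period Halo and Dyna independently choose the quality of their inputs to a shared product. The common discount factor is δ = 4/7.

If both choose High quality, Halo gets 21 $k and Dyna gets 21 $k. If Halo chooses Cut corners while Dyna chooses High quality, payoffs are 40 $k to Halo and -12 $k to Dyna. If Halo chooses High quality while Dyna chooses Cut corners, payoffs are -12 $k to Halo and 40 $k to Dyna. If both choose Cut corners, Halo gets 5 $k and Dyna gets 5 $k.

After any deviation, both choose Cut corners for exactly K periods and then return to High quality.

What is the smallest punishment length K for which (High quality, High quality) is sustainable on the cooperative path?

No profitable deviation requires (21−5)(δ+…+δ^K) ≥ 40−21, i.e. δ+…+δ^K ≥ 19/16 ≈ 1.1875.
With δ = 4/7, the partial sums are K=1: 0.5714, K=2: 0.8980, K=3: 1.0845, K=4: 1.1912.
K = 4 is the first length at which the sum reaches 1.1875.

4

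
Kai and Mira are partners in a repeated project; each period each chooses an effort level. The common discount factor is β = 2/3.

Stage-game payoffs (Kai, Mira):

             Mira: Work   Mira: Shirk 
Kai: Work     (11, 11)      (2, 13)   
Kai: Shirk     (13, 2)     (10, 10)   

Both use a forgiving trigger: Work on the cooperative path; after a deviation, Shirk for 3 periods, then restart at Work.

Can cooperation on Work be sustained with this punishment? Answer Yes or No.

IC: β+…+β^3 ≥ (13−11)/(11−10) = 2.
At β = 2/3: partial sum = 1.4074 < 2.0000. Cooperation not sustainable.

No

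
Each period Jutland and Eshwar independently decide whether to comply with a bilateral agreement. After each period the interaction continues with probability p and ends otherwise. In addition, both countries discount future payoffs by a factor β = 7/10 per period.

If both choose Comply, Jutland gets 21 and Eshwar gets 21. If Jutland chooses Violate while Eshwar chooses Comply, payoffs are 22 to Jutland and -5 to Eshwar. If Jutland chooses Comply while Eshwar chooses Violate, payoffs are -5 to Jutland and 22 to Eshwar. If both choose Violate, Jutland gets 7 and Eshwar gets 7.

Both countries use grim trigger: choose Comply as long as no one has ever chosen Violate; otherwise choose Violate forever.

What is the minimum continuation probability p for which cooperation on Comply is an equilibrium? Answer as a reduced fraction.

With continuation probability p and discount β, the effective per-period discount factor is βp.
Grim-trigger IC: βp ≥ (22−21)/(22−7) = 1/15.
So p ≥ (1/15)/(7/10) = 2/21.

2/21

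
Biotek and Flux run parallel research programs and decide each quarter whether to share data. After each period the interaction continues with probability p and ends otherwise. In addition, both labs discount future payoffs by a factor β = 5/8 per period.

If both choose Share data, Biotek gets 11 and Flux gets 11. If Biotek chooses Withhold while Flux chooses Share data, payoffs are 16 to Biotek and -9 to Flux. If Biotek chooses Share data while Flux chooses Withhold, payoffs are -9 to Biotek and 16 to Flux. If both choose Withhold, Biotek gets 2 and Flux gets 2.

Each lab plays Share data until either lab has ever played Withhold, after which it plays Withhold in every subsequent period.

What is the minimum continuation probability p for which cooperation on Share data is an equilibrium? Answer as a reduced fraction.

4/7

Expected continuation weight on next period's payoff is β·p = 5/8·p, which plays the role of the discount factor.
Cooperation requires 5/8·p ≥ (16−11)/(16−2) = 5/14, hence p ≥ 4/7.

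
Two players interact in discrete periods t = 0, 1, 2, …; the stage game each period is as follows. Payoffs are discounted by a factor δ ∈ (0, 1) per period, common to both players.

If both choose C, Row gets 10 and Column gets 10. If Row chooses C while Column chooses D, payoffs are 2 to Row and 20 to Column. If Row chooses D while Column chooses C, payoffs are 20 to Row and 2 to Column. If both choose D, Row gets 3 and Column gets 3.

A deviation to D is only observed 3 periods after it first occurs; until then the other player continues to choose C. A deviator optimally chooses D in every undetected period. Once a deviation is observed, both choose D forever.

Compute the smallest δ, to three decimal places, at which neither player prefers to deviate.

0.838

A deviator earns 20 for 3 periods, then 3 forever; cooperating earns 10 forever. Multiplying the IC by (1−δ):
10 ≥ 20(1−δ^3) + 3δ^3, so 17·δ^3 ≥ 10 and δ^3 ≥ 10/17.
δ ≥ (10/17)^(1/3) ≈ 0.838.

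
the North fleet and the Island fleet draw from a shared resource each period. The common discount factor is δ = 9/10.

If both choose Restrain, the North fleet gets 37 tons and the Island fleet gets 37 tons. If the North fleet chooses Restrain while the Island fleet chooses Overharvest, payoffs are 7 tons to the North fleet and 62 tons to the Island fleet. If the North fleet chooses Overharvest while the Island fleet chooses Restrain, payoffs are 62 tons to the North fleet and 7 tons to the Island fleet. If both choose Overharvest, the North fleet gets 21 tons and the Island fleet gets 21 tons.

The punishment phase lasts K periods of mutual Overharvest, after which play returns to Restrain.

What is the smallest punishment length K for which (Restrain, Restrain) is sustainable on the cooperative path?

2

No profitable deviation requires (37−21)(δ+…+δ^K) ≥ 62−37, i.e. δ+…+δ^K ≥ 25/16 ≈ 1.5625.
With δ = 9/10, the partial sums are K=1: 0.9000, K=2: 1.7100.
K = 2 is the first length at which the sum reaches 1.5625.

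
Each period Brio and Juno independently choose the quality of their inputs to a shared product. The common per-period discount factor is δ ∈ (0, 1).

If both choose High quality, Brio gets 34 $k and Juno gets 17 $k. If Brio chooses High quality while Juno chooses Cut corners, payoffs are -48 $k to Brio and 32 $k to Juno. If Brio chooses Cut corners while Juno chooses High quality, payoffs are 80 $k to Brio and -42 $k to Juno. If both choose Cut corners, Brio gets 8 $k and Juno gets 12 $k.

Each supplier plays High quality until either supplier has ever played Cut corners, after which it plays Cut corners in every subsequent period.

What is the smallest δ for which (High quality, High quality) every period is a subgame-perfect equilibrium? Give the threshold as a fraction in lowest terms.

Brio's threshold: (80−34)/(80−8) = 23/36.
Juno's threshold: (32−17)/(32−12) = 3/4.
23/36 < 3/4, so Juno binds and δ* = 3/4.

3/4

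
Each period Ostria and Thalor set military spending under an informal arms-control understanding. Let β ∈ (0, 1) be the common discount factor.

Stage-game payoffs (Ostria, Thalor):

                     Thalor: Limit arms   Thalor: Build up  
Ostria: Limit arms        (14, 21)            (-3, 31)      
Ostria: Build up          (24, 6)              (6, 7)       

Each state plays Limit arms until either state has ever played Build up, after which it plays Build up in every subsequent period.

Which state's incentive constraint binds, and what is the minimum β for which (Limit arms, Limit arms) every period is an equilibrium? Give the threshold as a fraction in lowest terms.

For Ostria: deviation gain 24−14 = 10, per-period punishment loss 14−6 = 8. IC gives β ≥ 10/18 = 5/9.
For Thalor: gain 10, loss 14 per period, so β ≥ 10/24 = 5/12.
The tighter constraint is Ostria's, so cooperation needs β ≥ 5/9.

Ostria; β ≥ 5/9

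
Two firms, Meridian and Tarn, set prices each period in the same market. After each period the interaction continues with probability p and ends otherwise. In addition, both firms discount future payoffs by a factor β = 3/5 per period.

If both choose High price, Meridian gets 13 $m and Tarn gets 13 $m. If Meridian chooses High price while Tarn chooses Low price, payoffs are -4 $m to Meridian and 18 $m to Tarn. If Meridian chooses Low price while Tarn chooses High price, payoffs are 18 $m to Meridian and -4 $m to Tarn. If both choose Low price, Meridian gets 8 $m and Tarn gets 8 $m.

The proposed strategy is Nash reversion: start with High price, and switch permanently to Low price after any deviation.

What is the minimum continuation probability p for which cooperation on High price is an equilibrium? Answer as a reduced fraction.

5/6

With continuation probability p and discount β, the effective per-period discount factor is βp.
Grim-trigger IC: βp ≥ (18−13)/(18−8) = 1/2.
So p ≥ (1/2)/(3/5) = 5/6.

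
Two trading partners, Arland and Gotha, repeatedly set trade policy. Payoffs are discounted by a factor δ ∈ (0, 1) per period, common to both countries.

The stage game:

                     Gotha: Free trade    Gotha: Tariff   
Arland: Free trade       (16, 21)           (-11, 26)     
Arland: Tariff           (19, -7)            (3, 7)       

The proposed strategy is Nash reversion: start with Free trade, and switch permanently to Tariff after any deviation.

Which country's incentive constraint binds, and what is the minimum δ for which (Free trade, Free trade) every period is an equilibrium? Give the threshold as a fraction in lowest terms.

Arland's threshold: (19−16)/(19−3) = 3/16.
Gotha's threshold: (26−21)/(26−7) = 5/19.
3/16 < 5/19, so Gotha binds and δ* = 5/19.

Gotha; δ ≥ 5/19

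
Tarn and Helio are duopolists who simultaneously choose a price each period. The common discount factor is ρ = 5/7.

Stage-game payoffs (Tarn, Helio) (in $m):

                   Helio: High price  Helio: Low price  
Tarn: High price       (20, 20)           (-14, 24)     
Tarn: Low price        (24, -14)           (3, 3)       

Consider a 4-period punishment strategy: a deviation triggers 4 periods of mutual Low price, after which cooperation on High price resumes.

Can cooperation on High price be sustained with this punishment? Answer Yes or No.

Yes

IC: ρ+…+ρ^4 ≥ (24−20)/(20−3) = 4/17.
At ρ = 5/7: partial sum = 1.8492 ≥ 0.2353. Cooperation sustainable.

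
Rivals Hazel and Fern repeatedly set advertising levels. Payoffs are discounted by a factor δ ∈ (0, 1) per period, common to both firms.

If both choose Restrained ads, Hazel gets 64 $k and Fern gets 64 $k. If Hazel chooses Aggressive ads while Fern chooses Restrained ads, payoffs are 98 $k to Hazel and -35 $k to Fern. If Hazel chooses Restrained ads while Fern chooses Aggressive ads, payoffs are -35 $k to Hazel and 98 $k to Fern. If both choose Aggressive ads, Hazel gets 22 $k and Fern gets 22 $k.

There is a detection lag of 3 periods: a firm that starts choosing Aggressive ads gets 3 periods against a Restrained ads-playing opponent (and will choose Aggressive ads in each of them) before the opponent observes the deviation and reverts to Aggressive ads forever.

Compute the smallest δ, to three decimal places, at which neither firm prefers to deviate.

A deviator earns 98 for 3 periods, then 22 forever; cooperating earns 64 forever. Multiplying the IC by (1−δ):
64 ≥ 98(1−δ^3) + 22δ^3, so 76·δ^3 ≥ 34 and δ^3 ≥ 17/38.
δ ≥ (17/38)^(1/3) ≈ 0.765.

0.765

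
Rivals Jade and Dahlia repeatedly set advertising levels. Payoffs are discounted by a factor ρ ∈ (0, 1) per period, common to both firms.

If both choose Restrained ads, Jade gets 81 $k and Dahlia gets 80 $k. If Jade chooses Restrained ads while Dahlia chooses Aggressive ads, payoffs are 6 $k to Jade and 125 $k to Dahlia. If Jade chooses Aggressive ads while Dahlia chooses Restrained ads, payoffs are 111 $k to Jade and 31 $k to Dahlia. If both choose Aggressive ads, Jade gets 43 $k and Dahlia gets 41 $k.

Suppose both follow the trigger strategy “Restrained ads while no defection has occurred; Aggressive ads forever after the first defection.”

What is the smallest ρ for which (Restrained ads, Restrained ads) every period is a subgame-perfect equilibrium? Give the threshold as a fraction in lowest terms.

15/28

Jade: cooperation gives 81 each period; deviation gives 111 once then 43 forever.
  81/(1−ρ) ≥ 111 + 43ρ/(1−ρ) ⇒ ρ ≥ 30/68 = 15/34.
Dahlia: cooperation gives 80 each period; deviation gives 125 once then 41 forever.
  ρ ≥ 45/84 = 15/28.
Both must hold, so the binding constraint is Dahlia's: ρ ≥ 15/28.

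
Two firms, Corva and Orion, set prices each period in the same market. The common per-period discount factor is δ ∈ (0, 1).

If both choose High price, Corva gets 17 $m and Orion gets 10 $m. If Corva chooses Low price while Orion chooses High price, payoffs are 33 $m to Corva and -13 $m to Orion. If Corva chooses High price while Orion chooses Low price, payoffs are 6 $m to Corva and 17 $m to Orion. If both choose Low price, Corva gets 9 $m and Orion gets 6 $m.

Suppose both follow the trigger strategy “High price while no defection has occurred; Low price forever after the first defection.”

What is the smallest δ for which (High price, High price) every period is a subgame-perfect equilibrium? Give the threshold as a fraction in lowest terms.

Corva's threshold: (33−17)/(33−9) = 2/3.
Orion's threshold: (17−10)/(17−6) = 7/11.
2/3 > 7/11, so Corva binds and δ* = 2/3.

2/3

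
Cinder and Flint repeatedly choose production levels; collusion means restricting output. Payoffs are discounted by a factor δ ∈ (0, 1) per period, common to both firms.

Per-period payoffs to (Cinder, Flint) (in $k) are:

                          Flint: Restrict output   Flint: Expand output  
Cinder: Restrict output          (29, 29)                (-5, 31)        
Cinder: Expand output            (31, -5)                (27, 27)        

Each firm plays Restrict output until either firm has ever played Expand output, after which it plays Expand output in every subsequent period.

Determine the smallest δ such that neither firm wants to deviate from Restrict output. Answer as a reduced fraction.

1/2

One-period gain from deviating is 31 − 29 = 2. The loss is 29 − 27 = 2 in every subsequent period, with present value 2·δ/(1−δ).
Deviation is unprofitable when 2·δ/(1−δ) ≥ 2, i.e. δ/(1−δ) ≥ 1.
Equivalently δ ≥ 2/(2+2) = 1/2.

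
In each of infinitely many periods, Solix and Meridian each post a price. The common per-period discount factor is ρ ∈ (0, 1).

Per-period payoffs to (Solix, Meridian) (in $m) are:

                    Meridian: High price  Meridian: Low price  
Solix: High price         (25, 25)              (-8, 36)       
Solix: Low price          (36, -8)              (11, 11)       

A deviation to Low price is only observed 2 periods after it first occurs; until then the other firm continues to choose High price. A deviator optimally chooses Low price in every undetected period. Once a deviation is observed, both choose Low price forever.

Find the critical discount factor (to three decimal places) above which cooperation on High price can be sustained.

Deviating for the 2 undetected periods gains 36−25 = 11 per period over cooperation, then loses 25−11 = 14 per period forever once punishment starts.
Gain: 11(1 + ρ + … + ρ^1); loss: 14·ρ^2/(1−ρ).
No profitable deviation ⇔ 11(1−ρ^2) ≤ 14·ρ^2, i.e. ρ^2 ≥ 11/(11+14) = 11/25.
Hence ρ ≥ (11/25)^(1/2) ≈ 0.663.

0.663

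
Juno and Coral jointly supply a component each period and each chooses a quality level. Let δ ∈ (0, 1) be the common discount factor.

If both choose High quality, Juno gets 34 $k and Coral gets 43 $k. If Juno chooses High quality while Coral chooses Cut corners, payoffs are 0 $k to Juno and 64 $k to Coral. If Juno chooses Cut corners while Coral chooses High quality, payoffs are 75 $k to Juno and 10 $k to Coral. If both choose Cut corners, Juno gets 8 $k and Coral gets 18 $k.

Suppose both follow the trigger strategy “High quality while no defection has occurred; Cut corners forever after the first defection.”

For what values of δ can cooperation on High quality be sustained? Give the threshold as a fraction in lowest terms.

41/67

Juno's threshold: (75−34)/(75−8) = 41/67.
Coral's threshold: (64−43)/(64−18) = 21/46.
41/67 > 21/46, so Juno binds and δ* = 41/67.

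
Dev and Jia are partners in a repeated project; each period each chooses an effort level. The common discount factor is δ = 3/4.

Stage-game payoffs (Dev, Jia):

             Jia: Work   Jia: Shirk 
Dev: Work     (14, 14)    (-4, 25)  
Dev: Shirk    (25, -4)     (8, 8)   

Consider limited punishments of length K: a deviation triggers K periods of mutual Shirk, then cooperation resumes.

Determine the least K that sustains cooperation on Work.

Need Σ_{k=1}^{K} δ^k ≥ (25−14)/(14−8) = 1.8333 at δ = 3/4.
At K = 3 the sum is 1.7344 < 1.8333; at K = 4 it is 2.0508 ≥ 1.8333.
So the minimum punishment length is K = 4.

4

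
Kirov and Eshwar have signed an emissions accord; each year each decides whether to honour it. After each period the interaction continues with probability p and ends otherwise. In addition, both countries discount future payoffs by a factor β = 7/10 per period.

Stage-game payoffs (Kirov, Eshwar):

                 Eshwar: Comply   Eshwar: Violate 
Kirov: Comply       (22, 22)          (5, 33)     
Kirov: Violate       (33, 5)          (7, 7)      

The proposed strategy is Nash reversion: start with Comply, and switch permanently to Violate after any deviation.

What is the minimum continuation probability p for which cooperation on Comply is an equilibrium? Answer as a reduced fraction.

55/91

With continuation probability p and discount β, the effective per-period discount factor is βp.
Grim-trigger IC: βp ≥ (33−22)/(33−7) = 11/26.
So p ≥ (11/26)/(7/10) = 55/91.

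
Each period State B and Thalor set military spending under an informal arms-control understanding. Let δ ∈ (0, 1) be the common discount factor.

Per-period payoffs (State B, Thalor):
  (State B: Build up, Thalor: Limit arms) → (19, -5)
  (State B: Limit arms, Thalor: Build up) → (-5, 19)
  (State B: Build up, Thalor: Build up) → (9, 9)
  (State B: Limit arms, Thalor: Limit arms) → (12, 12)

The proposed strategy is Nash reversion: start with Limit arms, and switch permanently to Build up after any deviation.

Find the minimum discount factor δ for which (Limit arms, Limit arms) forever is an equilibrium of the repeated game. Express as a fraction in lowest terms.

One-period gain from deviating is 19 − 12 = 7. The loss is 12 − 9 = 3 in every subsequent period, with present value 3·δ/(1−δ).
Deviation is unprofitable when 3·δ/(1−δ) ≥ 7, i.e. δ/(1−δ) ≥ 7/3.
Equivalently δ ≥ 7/(7+3) = 7/10.

7/10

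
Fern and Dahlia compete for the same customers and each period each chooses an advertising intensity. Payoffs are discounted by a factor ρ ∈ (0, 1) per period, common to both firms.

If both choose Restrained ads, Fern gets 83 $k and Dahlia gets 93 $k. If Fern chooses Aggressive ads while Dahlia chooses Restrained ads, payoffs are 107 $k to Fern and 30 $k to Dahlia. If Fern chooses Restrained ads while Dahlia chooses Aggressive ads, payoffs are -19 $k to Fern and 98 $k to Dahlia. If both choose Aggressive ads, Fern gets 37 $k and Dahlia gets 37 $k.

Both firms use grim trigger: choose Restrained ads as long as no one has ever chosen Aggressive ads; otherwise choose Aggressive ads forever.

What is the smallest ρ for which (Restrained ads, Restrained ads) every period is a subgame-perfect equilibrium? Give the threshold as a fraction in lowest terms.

12/35

For Fern: deviation gain 107−83 = 24, per-period punishment loss 83−37 = 46. IC gives ρ ≥ 24/70 = 12/35.
For Dahlia: gain 5, loss 56 per period, so ρ ≥ 5/61.
The tighter constraint is Fern's, so cooperation needs ρ ≥ 12/35.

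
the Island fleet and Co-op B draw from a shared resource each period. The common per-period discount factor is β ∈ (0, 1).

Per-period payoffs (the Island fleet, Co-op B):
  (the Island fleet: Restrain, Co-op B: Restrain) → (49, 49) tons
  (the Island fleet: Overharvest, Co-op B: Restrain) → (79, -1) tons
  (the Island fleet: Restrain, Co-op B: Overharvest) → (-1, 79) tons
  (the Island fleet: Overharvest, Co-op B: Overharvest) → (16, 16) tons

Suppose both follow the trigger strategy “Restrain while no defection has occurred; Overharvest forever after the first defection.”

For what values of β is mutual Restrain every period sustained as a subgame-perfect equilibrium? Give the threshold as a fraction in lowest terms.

10/21

Under grim trigger the critical discount factor is (T−C)/(T−P) with T = 79, C = 49, P = 16.
β* = (79−49)/(79−16) = 30/63 = 10/21.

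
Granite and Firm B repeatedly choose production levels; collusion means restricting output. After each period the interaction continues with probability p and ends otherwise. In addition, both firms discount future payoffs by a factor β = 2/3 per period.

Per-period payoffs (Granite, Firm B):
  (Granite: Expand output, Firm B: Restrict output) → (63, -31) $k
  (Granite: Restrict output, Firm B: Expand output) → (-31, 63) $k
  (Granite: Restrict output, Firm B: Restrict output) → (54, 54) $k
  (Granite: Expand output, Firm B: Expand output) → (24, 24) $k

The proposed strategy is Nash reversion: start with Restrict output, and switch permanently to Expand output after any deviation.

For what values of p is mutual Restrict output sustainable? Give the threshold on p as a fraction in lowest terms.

With continuation probability p and discount β, the effective per-period discount factor is βp.
Grim-trigger IC: βp ≥ (63−54)/(63−24) = 3/13.
So p ≥ (3/13)/(2/3) = 9/26.

9/26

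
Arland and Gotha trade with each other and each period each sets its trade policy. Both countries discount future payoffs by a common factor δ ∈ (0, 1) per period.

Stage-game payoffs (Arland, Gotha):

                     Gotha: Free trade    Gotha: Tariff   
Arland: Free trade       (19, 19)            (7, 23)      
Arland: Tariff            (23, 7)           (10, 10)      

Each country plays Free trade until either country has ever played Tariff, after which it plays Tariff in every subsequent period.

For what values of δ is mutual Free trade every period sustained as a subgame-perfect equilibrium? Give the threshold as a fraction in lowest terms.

19/(1−δ) ≥ 23 + 10δ/(1−δ)
19 ≥ 23 − 13δ
δ ≥ 4/13.

4/13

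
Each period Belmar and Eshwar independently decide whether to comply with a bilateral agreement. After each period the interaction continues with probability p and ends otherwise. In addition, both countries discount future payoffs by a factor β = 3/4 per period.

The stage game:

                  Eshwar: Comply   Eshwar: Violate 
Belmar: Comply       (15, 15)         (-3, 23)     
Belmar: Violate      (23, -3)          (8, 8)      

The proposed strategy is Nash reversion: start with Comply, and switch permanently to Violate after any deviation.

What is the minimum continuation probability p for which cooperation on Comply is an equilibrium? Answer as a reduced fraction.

32/45

With continuation probability p and discount β, the effective per-period discount factor is βp.
Grim-trigger IC: βp ≥ (23−15)/(23−8) = 8/15.
So p ≥ (8/15)/(3/4) = 32/45.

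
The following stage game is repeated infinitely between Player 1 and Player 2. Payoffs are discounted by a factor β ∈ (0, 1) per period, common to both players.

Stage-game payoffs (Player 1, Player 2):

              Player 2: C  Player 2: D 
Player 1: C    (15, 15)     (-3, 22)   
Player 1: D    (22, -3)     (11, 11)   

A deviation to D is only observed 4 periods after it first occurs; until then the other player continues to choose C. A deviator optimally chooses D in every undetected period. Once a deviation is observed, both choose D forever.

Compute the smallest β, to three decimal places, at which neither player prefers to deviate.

The best deviation is to choose D for all 4 undetected periods, earning 22 each, then 11 forever once detected.
Deviation value: 22(1−β^4)/(1−β) + 11β^4/(1−β); cooperation value: 15/(1−β).
IC: 15 ≥ 22(1−β^4) + 11β^4 = 22 − 11β^4.
So β^4 ≥ 7/11, giving β ≥ (7/11)^(1/4) ≈ 0.893.

0.893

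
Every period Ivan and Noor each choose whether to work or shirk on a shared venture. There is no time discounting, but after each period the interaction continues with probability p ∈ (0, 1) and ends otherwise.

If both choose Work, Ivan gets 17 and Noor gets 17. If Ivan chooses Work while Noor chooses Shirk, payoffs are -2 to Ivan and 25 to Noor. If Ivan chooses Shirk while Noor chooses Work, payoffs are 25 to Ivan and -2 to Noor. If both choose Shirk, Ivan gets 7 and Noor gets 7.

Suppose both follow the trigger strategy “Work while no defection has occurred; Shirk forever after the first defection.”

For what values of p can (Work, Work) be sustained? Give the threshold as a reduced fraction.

Expected cooperation value is 17 + p·17 + p²·17 + … = 17/(1−p); deviation gives 25 + p·7/(1−p).
17 ≥ 25(1−p) + 7p ⇒ 18p ≥ 8 ⇒ p ≥ 8/18 = 4/9.

4/9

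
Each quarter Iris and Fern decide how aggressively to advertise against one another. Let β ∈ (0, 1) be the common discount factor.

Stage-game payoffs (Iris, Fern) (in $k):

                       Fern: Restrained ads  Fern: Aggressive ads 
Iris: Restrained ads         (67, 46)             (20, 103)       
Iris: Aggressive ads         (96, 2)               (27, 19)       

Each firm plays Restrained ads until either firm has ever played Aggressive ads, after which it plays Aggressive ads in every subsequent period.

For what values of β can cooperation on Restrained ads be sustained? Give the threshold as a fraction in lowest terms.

For Iris: deviation gain 96−67 = 29, per-period punishment loss 67−27 = 40. IC gives β ≥ 29/69.
For Fern: gain 57, loss 27 per period, so β ≥ 57/84 = 19/28.
The tighter constraint is Fern's, so cooperation needs β ≥ 19/28.

19/28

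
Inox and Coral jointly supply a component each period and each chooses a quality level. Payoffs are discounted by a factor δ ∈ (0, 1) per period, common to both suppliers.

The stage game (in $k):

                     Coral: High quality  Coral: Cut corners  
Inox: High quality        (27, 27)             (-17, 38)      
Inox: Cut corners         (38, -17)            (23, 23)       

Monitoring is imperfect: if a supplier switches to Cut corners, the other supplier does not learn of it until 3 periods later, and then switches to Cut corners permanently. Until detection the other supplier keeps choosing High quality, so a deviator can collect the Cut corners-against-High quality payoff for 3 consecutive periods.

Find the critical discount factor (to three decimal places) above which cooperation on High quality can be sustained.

0.902

The best deviation is to choose Cut corners for all 3 undetected periods, earning 38 each, then 23 forever once detected.
Deviation value: 38(1−δ^3)/(1−δ) + 23δ^3/(1−δ); cooperation value: 27/(1−δ).
IC: 27 ≥ 38(1−δ^3) + 23δ^3 = 38 − 15δ^3.
So δ^3 ≥ 11/15, giving δ ≥ (11/15)^(1/3) ≈ 0.902.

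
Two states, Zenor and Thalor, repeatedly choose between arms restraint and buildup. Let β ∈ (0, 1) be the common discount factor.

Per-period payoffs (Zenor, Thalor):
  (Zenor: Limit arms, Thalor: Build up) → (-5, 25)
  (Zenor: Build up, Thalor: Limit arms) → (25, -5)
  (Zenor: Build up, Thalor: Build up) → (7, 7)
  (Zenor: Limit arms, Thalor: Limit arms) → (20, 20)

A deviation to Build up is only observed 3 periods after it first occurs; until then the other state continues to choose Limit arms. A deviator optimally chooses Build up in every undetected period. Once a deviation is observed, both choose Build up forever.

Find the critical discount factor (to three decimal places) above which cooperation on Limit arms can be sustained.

A deviator earns 25 for 3 periods, then 7 forever; cooperating earns 20 forever. Multiplying the IC by (1−β):
20 ≥ 25(1−β^3) + 7β^3, so 18·β^3 ≥ 5 and β^3 ≥ 5/18.
β ≥ (5/18)^(1/3) ≈ 0.652.

0.652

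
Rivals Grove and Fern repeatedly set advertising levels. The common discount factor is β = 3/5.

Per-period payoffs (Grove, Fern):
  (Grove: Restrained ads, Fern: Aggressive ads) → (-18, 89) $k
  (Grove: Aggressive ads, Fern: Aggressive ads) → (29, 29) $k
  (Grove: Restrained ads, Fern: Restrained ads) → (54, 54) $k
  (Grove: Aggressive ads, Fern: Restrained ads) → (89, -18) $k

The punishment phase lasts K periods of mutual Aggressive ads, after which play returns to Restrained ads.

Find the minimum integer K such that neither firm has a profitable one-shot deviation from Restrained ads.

6

Need Σ_{k=1}^{K} β^k ≥ (89−54)/(54−29) = 1.4000 at β = 3/5.
At K = 5 the sum is 1.3834 < 1.4000; at K = 6 it is 1.4300 ≥ 1.4000.
So the minimum punishment length is K = 6.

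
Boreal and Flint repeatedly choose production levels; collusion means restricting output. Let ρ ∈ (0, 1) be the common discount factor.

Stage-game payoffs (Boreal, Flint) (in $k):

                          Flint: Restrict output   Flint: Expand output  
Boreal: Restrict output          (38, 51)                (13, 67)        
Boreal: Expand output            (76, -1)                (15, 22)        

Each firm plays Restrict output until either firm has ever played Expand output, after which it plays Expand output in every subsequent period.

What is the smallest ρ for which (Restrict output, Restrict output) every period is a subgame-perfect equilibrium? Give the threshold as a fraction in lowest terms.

38/61

Boreal's threshold: (76−38)/(76−15) = 38/61.
Flint's threshold: (67−51)/(67−22) = 16/45.
38/61 > 16/45, so Boreal binds and ρ* = 38/61.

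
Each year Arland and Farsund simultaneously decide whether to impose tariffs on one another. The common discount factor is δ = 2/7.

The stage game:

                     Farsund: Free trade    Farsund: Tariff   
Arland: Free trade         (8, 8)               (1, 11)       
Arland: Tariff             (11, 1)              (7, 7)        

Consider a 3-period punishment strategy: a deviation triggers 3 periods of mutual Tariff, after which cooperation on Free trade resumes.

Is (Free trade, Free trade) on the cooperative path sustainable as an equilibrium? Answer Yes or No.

No

Comparing payoff streams over the 4 periods until play realigns: cooperate → 8(1+δ+…+δ^3); deviate → 11 + 7(δ+…+δ^3).
Cooperation is sustained iff (8−7)(δ+…+δ^3) ≥ 11−8.
δ+…+δ^3 = 2/7·(1−(2/7)^3)/(1−2/7) = 0.3907, and (11−8)/(8−7) = 3.0000.
0.3907 < 3.0000, so cooperation is not sustainable.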